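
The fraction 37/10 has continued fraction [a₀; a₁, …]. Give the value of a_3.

3

37 ÷ 10 → quotient 3, remainder 7
10 ÷ 7 → quotient 1, remainder 3
7 ÷ 3 → quotient 2, remainder 1
3 ÷ 1 → quotient 3, remainder 0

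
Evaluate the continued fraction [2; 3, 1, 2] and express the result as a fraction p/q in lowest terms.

25/11

Collapse the nested fraction from the inside out:
Start with 2.
1 + 1/(2/1) = 1 + 1/2 = 3/2
3 + 1/(3/2) = 3 + 2/3 = 11/3
2 + 1/(11/3) = 2 + 3/11 = 25/11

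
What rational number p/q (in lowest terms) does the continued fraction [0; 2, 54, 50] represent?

2701/5452

Collapse the nested fraction from the inside out:
Start with 50.
54 + 1/(50/1) = 54 + 1/50 = 2701/50
2 + 1/(2701/50) = 2 + 50/2701 = 5452/2701
0 + 1/(5452/2701) = 0 + 2701/5452 = 2701/5452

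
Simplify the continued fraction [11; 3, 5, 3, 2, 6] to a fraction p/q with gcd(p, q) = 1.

8587/759

Start with 6.
2 + 1/(6/1) = 2 + 1/6 = 13/6
3 + 1/(13/6) = 3 + 6/13 = 45/13
5 + 1/(45/13) = 5 + 13/45 = 238/45
3 + 1/(238/45) = 3 + 45/238 = 759/238
11 + 1/(759/238) = 11 + 238/759 = 8587/759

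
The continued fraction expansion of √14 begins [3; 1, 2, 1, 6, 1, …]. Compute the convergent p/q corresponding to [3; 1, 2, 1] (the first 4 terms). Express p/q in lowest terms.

a_0 = 3: 3/1
a_1 = 1: 4/1
a_2 = 2: 11/3
a_3 = 1: 15/4

15/4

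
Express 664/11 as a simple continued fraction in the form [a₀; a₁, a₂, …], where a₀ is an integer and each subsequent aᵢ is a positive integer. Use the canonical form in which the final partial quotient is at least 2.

[60; 2, 1, 3]

Run the Euclidean algorithm, recording each quotient:
664 ÷ 11 → quotient 60, remainder 4
11 ÷ 4 → quotient 2, remainder 3
4 ÷ 3 → quotient 1, remainder 1
3 ÷ 1 → quotient 3, remainder 0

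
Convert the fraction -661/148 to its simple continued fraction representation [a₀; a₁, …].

[-5; 1, 1, 6, 1, 9]

⌊-661/148⌋ = -5, remainder 79
⌊148/79⌋ = 1, remainder 69
⌊79/69⌋ = 1, remainder 10
⌊69/10⌋ = 6, remainder 9
⌊10/9⌋ = 1, remainder 1
⌊9/1⌋ = 9, remainder 0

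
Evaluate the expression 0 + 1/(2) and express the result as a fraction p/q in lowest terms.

a_0 = 0: 0/1
a_1 = 2: 1/2

1/2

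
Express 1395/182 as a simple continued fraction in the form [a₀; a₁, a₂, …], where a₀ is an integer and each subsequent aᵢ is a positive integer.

1395 ÷ 182 → quotient 7, remainder 121
182 ÷ 121 → quotient 1, remainder 61
121 ÷ 61 → quotient 1, remainder 60
61 ÷ 60 → quotient 1, remainder 1
60 ÷ 1 → quotient 60, remainder 0

[7; 1, 1, 1, 60]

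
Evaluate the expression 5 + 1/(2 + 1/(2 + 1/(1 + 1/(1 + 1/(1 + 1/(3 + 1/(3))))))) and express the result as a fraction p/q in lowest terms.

1225/226

Start with 3.
3 + 1/(3/1) = 3 + 1/3 = 10/3
1 + 1/(10/3) = 1 + 3/10 = 13/10
1 + 1/(13/10) = 1 + 10/13 = 23/13
1 + 1/(23/13) = 1 + 13/23 = 36/23
2 + 1/(36/23) = 2 + 23/36 = 95/36
2 + 1/(95/36) = 2 + 36/95 = 226/95
5 + 1/(226/95) = 5 + 95/226 = 1225/226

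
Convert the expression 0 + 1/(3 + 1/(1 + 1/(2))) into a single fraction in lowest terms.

3/11

a_0 = 0: 0/1
a_1 = 3: 1/3
a_2 = 1: 1/4
a_3 = 2: 3/11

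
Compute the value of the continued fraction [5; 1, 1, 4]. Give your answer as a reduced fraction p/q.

50/9

Start with 4.
1 + 1/(4/1) = 1 + 1/4 = 5/4
1 + 1/(5/4) = 1 + 4/5 = 9/5
5 + 1/(9/5) = 5 + 5/9 = 50/9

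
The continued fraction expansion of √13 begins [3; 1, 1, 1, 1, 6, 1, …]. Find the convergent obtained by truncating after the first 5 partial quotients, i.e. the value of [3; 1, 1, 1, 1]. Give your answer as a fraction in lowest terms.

Starting at the tail and folding back:
Start with 1.
1 + 1/(1/1) = 1 + 1/1 = 2/1
1 + 1/(2/1) = 1 + 1/2 = 3/2
1 + 1/(3/2) = 1 + 2/3 = 5/3
3 + 1/(5/3) = 3 + 3/5 = 18/5

18/5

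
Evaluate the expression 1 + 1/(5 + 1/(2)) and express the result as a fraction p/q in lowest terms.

13/11

Use the convergent recurrence hₖ = aₖ·hₖ₋₁ + hₖ₋₂ (and likewise for the denominators kₖ):
a_0 = 1: 1/1
a_1 = 5: 6/5
a_2 = 2: 13/11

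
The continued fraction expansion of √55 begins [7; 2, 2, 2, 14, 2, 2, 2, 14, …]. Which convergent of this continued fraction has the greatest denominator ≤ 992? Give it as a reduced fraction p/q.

List convergents until the denominator exceeds the bound:
a_0 = 7: 7/1  (≤ bound)
a_1 = 2: 15/2  (≤ bound)
a_2 = 2: 37/5  (≤ bound)
a_3 = 2: 89/12  (≤ bound)
a_4 = 14: 1283/173  (≤ bound)
a_5 = 2: 2655/358  (≤ bound)
a_6 = 2: 6593/889  (≤ bound)
a_7 = 2: 15841/2136  (> 992, stop)

6593/889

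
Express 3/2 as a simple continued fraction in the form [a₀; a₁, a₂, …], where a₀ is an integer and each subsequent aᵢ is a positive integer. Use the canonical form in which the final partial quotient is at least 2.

[1; 2]

Run the Euclidean algorithm, recording each quotient:
3 ÷ 2 → quotient 1, remainder 1
2 ÷ 1 → quotient 2, remainder 0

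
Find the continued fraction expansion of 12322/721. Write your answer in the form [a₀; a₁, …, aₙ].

[17; 11, 10, 1, 5]

⌊12322/721⌋ = 17, remainder 65
⌊721/65⌋ = 11, remainder 6
⌊65/6⌋ = 10, remainder 5
⌊6/5⌋ = 1, remainder 1
⌊5/1⌋ = 5, remainder 0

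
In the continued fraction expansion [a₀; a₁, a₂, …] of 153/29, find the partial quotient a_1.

Run the Euclidean algorithm, recording each quotient:
153 ÷ 29 → quotient 5, remainder 8
29 ÷ 8 → quotient 3, remainder 5

3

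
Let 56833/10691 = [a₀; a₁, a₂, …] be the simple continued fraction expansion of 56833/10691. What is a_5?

8

Run the Euclidean algorithm, recording each quotient:
56833 ÷ 10691 → quotient 5, remainder 3378
10691 ÷ 3378 → quotient 3, remainder 557
3378 ÷ 557 → quotient 6, remainder 36
557 ÷ 36 → quotient 15, remainder 17
36 ÷ 17 → quotient 2, remainder 2
17 ÷ 2 → quotient 8, remainder 1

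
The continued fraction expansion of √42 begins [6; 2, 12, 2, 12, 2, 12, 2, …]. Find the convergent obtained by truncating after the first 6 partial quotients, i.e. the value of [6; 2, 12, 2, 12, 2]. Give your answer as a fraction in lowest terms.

8749/1350

Start with 2.
12 + 1/(2/1) = 12 + 1/2 = 25/2
2 + 1/(25/2) = 2 + 2/25 = 52/25
12 + 1/(52/25) = 12 + 25/52 = 649/52
2 + 1/(649/52) = 2 + 52/649 = 1350/649
6 + 1/(1350/649) = 6 + 649/1350 = 8749/1350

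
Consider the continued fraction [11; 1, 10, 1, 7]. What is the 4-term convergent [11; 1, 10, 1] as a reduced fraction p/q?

143/12

Work from the innermost term outward:
Start with 1.
10 + 1/(1/1) = 10 + 1/1 = 11/1
1 + 1/(11/1) = 1 + 1/11 = 12/11
11 + 1/(12/11) = 11 + 11/12 = 143/12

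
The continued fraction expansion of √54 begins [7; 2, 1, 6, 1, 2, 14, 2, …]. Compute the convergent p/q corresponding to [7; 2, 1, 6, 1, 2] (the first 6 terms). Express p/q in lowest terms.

485/66

Collapse the nested fraction from the inside out:
Start with 2.
1 + 1/(2/1) = 1 + 1/2 = 3/2
6 + 1/(3/2) = 6 + 2/3 = 20/3
1 + 1/(20/3) = 1 + 3/20 = 23/20
2 + 1/(23/20) = 2 + 20/23 = 66/23
7 + 1/(66/23) = 7 + 23/66 = 485/66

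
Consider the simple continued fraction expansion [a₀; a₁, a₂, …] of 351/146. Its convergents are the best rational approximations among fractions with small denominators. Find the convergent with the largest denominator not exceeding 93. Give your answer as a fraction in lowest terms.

a_0 = 2: 2/1  (≤ bound)
a_1 = 2: 5/2  (≤ bound)
a_2 = 2: 12/5  (≤ bound)
a_3 = 9: 113/47  (≤ bound)
a_4 = 3: 351/146  (> 93, stop)

113/47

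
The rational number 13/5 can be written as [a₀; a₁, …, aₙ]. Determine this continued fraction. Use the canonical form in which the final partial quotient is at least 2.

[2; 1, 1, 2]

13 = 2·5 + 3, so a_0 = 2
5 = 1·3 + 2, so a_1 = 1
3 = 1·2 + 1, so a_2 = 1
2 = 2·1 + 0, so a_3 = 2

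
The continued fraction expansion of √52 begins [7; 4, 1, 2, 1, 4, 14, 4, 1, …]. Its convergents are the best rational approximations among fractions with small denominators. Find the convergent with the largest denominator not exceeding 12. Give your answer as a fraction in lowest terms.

36/5

List convergents until the denominator exceeds the bound:
a_0 = 7: 7/1  (≤ bound)
a_1 = 4: 29/4  (≤ bound)
a_2 = 1: 36/5  (≤ bound)
a_3 = 2: 101/14  (> 12, stop)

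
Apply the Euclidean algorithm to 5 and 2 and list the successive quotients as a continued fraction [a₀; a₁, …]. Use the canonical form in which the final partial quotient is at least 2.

[2; 2]

5 ÷ 2 → quotient 2, remainder 1
2 ÷ 1 → quotient 2, remainder 0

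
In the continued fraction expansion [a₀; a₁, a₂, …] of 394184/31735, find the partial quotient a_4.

2

394184 ÷ 31735 → quotient 12, remainder 13364
31735 ÷ 13364 → quotient 2, remainder 5007
13364 ÷ 5007 → quotient 2, remainder 3350
5007 ÷ 3350 → quotient 1, remainder 1657
3350 ÷ 1657 → quotient 2, remainder 36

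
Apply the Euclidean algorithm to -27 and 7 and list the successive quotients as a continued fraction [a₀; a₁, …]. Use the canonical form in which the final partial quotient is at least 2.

[-4; 7]

⌊-27/7⌋ = -4, remainder 1
⌊7/1⌋ = 7, remainder 0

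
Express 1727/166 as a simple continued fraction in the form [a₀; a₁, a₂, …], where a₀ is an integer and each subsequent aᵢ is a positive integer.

[10; 2, 2, 10, 1, 2]

1727 ÷ 166 → quotient 10, remainder 67
166 ÷ 67 → quotient 2, remainder 32
67 ÷ 32 → quotient 2, remainder 3
32 ÷ 3 → quotient 10, remainder 2
3 ÷ 2 → quotient 1, remainder 1
2 ÷ 1 → quotient 2, remainder 0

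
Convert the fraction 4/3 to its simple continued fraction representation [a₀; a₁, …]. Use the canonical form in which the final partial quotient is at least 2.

4 ÷ 3 → quotient 1, remainder 1
3 ÷ 1 → quotient 3, remainder 0

[1; 3]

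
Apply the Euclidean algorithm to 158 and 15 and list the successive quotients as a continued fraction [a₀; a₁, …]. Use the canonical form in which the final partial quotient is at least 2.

[10; 1, 1, 7]

Run the Euclidean algorithm, recording each quotient:
158 ÷ 15 → quotient 10, remainder 8
15 ÷ 8 → quotient 1, remainder 7
8 ÷ 7 → quotient 1, remainder 1
7 ÷ 1 → quotient 7, remainder 0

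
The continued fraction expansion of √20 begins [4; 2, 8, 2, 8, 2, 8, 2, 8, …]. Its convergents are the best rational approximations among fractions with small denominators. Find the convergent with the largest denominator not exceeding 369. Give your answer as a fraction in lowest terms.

a_0 = 4: 4/1  (≤ bound)
a_1 = 2: 9/2  (≤ bound)
a_2 = 8: 76/17  (≤ bound)
a_3 = 2: 161/36  (≤ bound)
a_4 = 8: 1364/305  (≤ bound)
a_5 = 2: 2889/646  (> 369, stop)

1364/305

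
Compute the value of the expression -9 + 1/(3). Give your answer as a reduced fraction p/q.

Starting at the tail and folding back:
Start with 3.
-9 + 1/(3/1) = -9 + 1/3 = -26/3

-26/3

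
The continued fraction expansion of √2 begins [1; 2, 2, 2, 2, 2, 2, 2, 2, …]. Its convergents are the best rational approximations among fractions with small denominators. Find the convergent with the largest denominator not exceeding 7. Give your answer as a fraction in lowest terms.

7/5

a_0 = 1: 1/1  (≤ bound)
a_1 = 2: 3/2  (≤ bound)
a_2 = 2: 7/5  (≤ bound)
a_3 = 2: 17/12  (> 7, stop)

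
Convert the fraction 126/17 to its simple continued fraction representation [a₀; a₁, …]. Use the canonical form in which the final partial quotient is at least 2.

[7; 2, 2, 3]

⌊126/17⌋ = 7, remainder 7
⌊17/7⌋ = 2, remainder 3
⌊7/3⌋ = 2, remainder 1
⌊3/1⌋ = 3, remainder 0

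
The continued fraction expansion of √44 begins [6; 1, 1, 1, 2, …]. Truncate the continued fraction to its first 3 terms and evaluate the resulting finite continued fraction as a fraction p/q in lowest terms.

13/2

a_0 = 6: 6/1
a_1 = 1: 7/1
a_2 = 1: 13/2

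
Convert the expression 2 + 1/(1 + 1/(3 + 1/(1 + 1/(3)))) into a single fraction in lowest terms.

53/19

a_0 = 2: 2/1
a_1 = 1: 3/1
a_2 = 3: 11/4
a_3 = 1: 14/5
a_4 = 3: 53/19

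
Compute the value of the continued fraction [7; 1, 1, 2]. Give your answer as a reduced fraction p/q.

a_0 = 7: 7/1
a_1 = 1: 8/1
a_2 = 1: 15/2
a_3 = 2: 38/5

38/5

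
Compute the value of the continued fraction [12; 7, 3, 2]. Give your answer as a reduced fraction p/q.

619/51

Start with 2.
3 + 1/(2/1) = 3 + 1/2 = 7/2
7 + 1/(7/2) = 7 + 2/7 = 51/7
12 + 1/(51/7) = 12 + 7/51 = 619/51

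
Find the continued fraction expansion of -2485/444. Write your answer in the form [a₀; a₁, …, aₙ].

-2485 ÷ 444 → quotient -6, remainder 179
444 ÷ 179 → quotient 2, remainder 86
179 ÷ 86 → quotient 2, remainder 7
86 ÷ 7 → quotient 12, remainder 2
7 ÷ 2 → quotient 3, remainder 1
2 ÷ 1 → quotient 2, remainder 0

[-6; 2, 2, 12, 3, 2]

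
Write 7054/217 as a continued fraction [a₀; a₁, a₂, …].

7054 = 32·217 + 110, so a_0 = 32
217 = 1·110 + 107, so a_1 = 1
110 = 1·107 + 3, so a_2 = 1
107 = 35·3 + 2, so a_3 = 35
3 = 1·2 + 1, so a_4 = 1
2 = 2·1 + 0, so a_5 = 2

[32; 1, 1, 35, 1, 2]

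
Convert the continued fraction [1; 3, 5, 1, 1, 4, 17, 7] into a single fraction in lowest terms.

25402/19325

Start with 7.
17 + 1/(7/1) = 17 + 1/7 = 120/7
4 + 1/(120/7) = 4 + 7/120 = 487/120
1 + 1/(487/120) = 1 + 120/487 = 607/487
1 + 1/(607/487) = 1 + 487/607 = 1094/607
5 + 1/(1094/607) = 5 + 607/1094 = 6077/1094
3 + 1/(6077/1094) = 3 + 1094/6077 = 19325/6077
1 + 1/(19325/6077) = 1 + 6077/19325 = 25402/19325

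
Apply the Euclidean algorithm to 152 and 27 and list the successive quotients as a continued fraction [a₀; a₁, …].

Apply division with remainder until the remainder is 0:
152 = 5·27 + 17, so a_0 = 5
27 = 1·17 + 10, so a_1 = 1
17 = 1·10 + 7, so a_2 = 1
10 = 1·7 + 3, so a_3 = 1
7 = 2·3 + 1, so a_4 = 2
3 = 3·1 + 0, so a_5 = 3

[5; 1, 1, 1, 2, 3]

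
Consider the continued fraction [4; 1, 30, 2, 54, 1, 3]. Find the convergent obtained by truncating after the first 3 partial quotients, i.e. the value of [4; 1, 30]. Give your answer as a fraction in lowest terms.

154/31

Work from the innermost term outward:
Start with 30.
1 + 1/(30/1) = 1 + 1/30 = 31/30
4 + 1/(31/30) = 4 + 30/31 = 154/31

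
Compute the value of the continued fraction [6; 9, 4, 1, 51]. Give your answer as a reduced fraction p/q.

14557/2383

Compute successive convergents:
a_0 = 6: 6/1
a_1 = 9: 55/9
a_2 = 4: 226/37
a_3 = 1: 281/46
a_4 = 51: 14557/2383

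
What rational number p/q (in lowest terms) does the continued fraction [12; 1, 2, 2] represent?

89/7

Start with 2.
2 + 1/(2/1) = 2 + 1/2 = 5/2
1 + 1/(5/2) = 1 + 2/5 = 7/5
12 + 1/(7/5) = 12 + 5/7 = 89/7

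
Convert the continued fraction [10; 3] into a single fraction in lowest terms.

31/3

a_0 = 10: 10/1
a_1 = 3: 31/3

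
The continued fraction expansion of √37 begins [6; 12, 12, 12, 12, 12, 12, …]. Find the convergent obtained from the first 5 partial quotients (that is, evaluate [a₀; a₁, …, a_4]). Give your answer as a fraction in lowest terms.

128766/21169

Starting at the tail and folding back:
Start with 12.
12 + 1/(12/1) = 12 + 1/12 = 145/12
12 + 1/(145/12) = 12 + 12/145 = 1752/145
12 + 1/(1752/145) = 12 + 145/1752 = 21169/1752
6 + 1/(21169/1752) = 6 + 1752/21169 = 128766/21169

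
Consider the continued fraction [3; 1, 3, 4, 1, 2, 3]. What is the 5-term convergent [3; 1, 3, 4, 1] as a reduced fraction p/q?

79/21

a_0 = 3: 3/1
a_1 = 1: 4/1
a_2 = 3: 15/4
a_3 = 4: 64/17
a_4 = 1: 79/21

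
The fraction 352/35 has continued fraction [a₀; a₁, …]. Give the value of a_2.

352 = 10·35 + 2, so a_0 = 10
35 = 17·2 + 1, so a_1 = 17
2 = 2·1 + 0, so a_2 = 2

2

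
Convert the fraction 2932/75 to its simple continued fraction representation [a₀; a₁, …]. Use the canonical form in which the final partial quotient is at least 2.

[39; 10, 1, 2, 2]

Apply division with remainder until the remainder is 0:
2932 ÷ 75 → quotient 39, remainder 7
75 ÷ 7 → quotient 10, remainder 5
7 ÷ 5 → quotient 1, remainder 2
5 ÷ 2 → quotient 2, remainder 1
2 ÷ 1 → quotient 2, remainder 0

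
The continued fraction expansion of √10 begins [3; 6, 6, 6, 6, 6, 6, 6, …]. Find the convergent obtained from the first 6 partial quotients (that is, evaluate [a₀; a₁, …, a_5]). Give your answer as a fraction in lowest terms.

Start with 6.
6 + 1/(6/1) = 6 + 1/6 = 37/6
6 + 1/(37/6) = 6 + 6/37 = 228/37
6 + 1/(228/37) = 6 + 37/228 = 1405/228
6 + 1/(1405/228) = 6 + 228/1405 = 8658/1405
3 + 1/(8658/1405) = 3 + 1405/8658 = 27379/8658

27379/8658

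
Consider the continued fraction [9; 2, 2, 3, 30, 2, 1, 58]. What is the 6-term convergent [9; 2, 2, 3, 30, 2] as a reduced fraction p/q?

Build up convergents one term at a time:
a_0 = 9: 9/1
a_1 = 2: 19/2
a_2 = 2: 47/5
a_3 = 3: 160/17
a_4 = 30: 4847/515
a_5 = 2: 9854/1047

9854/1047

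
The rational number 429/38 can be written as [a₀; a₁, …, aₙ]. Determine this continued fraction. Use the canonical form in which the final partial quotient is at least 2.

[11; 3, 2, 5]

Run the Euclidean algorithm, recording each quotient:
⌊429/38⌋ = 11, remainder 11
⌊38/11⌋ = 3, remainder 5
⌊11/5⌋ = 2, remainder 1
⌊5/1⌋ = 5, remainder 0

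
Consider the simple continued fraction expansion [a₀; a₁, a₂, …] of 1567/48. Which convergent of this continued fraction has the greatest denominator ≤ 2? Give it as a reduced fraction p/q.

a_0 = 32: 32/1  (≤ bound)
a_1 = 1: 33/1  (≤ bound)
a_2 = 1: 65/2  (≤ bound)
a_3 = 1: 98/3  (> 2, stop)

65/2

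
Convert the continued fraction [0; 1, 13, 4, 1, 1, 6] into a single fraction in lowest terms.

Work from the innermost term outward:
Start with 6.
1 + 1/(6/1) = 1 + 1/6 = 7/6
1 + 1/(7/6) = 1 + 6/7 = 13/7
4 + 1/(13/7) = 4 + 7/13 = 59/13
13 + 1/(59/13) = 13 + 13/59 = 780/59
1 + 1/(780/59) = 1 + 59/780 = 839/780
0 + 1/(839/780) = 0 + 780/839 = 780/839

780/839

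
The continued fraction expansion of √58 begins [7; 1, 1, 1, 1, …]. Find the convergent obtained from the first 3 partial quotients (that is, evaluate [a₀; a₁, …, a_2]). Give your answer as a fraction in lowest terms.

Start with 1.
1 + 1/(1/1) = 1 + 1/1 = 2/1
7 + 1/(2/1) = 7 + 1/2 = 15/2

15/2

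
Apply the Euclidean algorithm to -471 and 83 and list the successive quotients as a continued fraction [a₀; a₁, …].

[-6; 3, 13, 2]

Repeatedly divide and take the remainder:
-471 = -6·83 + 27, so a_0 = -6
83 = 3·27 + 2, so a_1 = 3
27 = 13·2 + 1, so a_2 = 13
2 = 2·1 + 0, so a_3 = 2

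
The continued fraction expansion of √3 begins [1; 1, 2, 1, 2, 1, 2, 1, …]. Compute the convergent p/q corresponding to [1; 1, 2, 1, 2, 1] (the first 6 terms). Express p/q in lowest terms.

Start with 1.
2 + 1/(1/1) = 2 + 1/1 = 3/1
1 + 1/(3/1) = 1 + 1/3 = 4/3
2 + 1/(4/3) = 2 + 3/4 = 11/4
1 + 1/(11/4) = 1 + 4/11 = 15/11
1 + 1/(15/11) = 1 + 11/15 = 26/15

26/15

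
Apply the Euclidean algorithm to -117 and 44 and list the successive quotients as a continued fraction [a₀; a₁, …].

-117 ÷ 44 → quotient -3, remainder 15
44 ÷ 15 → quotient 2, remainder 14
15 ÷ 14 → quotient 1, remainder 1
14 ÷ 1 → quotient 14, remainder 0

[-3; 2, 1, 14]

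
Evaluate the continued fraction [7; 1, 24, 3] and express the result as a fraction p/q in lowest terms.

605/76

Collapse the nested fraction from the inside out:
Start with 3.
24 + 1/(3/1) = 24 + 1/3 = 73/3
1 + 1/(73/3) = 1 + 3/73 = 76/73
7 + 1/(76/73) = 7 + 73/76 = 605/76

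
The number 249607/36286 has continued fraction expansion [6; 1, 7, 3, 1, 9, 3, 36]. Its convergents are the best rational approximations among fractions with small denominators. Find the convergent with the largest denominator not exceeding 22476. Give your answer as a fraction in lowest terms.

6872/999

a_0 = 6: 6/1  (≤ bound)
a_1 = 1: 7/1  (≤ bound)
a_2 = 7: 55/8  (≤ bound)
a_3 = 3: 172/25  (≤ bound)
a_4 = 1: 227/33  (≤ bound)
a_5 = 9: 2215/322  (≤ bound)
a_6 = 3: 6872/999  (≤ bound)
a_7 = 36: 249607/36286  (> 22476, stop)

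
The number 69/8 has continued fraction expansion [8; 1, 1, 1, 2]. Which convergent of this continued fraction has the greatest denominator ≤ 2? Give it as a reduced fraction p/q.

List convergents until the denominator exceeds the bound:
a_0 = 8: 8/1  (≤ bound)
a_1 = 1: 9/1  (≤ bound)
a_2 = 1: 17/2  (≤ bound)
a_3 = 1: 26/3  (> 2, stop)

17/2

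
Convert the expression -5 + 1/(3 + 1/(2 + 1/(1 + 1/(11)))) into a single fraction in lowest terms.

a_0 = -5: -5/1
a_1 = 3: -14/3
a_2 = 2: -33/7
a_3 = 1: -47/10
a_4 = 11: -550/117

-550/117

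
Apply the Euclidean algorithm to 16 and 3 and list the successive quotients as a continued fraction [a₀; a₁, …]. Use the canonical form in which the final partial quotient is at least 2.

Repeatedly divide and take the remainder:
16 = 5·3 + 1, so a_0 = 5
3 = 3·1 + 0, so a_1 = 3

[5; 3]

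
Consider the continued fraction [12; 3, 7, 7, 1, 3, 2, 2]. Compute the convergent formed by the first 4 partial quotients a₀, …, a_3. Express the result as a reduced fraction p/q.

Use the convergent recurrence hₖ = aₖ·hₖ₋₁ + hₖ₋₂ (and likewise for the denominators kₖ):
a_0 = 12: 12/1
a_1 = 3: 37/3
a_2 = 7: 271/22
a_3 = 7: 1934/157

1934/157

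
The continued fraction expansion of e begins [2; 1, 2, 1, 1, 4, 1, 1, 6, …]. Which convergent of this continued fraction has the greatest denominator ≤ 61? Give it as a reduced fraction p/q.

a_0 = 2: 2/1  (≤ bound)
a_1 = 1: 3/1  (≤ bound)
a_2 = 2: 8/3  (≤ bound)
a_3 = 1: 11/4  (≤ bound)
a_4 = 1: 19/7  (≤ bound)
a_5 = 4: 87/32  (≤ bound)
a_6 = 1: 106/39  (≤ bound)
a_7 = 1: 193/71  (> 61, stop)

106/39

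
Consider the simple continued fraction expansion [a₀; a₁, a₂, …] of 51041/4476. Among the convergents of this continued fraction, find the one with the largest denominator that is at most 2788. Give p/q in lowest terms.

15383/1349

a_0 = 11: 11/1  (≤ bound)
a_1 = 2: 23/2  (≤ bound)
a_2 = 2: 57/5  (≤ bound)
a_3 = 11: 650/57  (≤ bound)
a_4 = 1: 707/62  (≤ bound)
a_5 = 6: 4892/429  (≤ bound)
a_6 = 3: 15383/1349  (≤ bound)
a_7 = 3: 51041/4476  (> 2788, stop)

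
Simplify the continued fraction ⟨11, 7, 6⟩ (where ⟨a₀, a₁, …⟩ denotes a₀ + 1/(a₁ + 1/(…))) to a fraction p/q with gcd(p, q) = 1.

479/43

a_0 = 11: 11/1
a_1 = 7: 78/7
a_2 = 6: 479/43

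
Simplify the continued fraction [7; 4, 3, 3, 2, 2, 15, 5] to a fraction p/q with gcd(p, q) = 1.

136048/18811

Work from the innermost term outward:
Start with 5.
15 + 1/(5/1) = 15 + 1/5 = 76/5
2 + 1/(76/5) = 2 + 5/76 = 157/76
2 + 1/(157/76) = 2 + 76/157 = 390/157
3 + 1/(390/157) = 3 + 157/390 = 1327/390
3 + 1/(1327/390) = 3 + 390/1327 = 4371/1327
4 + 1/(4371/1327) = 4 + 1327/4371 = 18811/4371
7 + 1/(18811/4371) = 7 + 4371/18811 = 136048/18811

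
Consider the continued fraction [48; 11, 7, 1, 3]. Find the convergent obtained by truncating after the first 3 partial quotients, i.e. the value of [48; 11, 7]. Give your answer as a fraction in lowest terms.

3751/78

a_0 = 48: 48/1
a_1 = 11: 529/11
a_2 = 7: 3751/78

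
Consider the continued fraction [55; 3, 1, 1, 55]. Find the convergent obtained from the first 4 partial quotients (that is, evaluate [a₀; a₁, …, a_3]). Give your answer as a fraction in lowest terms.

Start with 1.
1 + 1/(1/1) = 1 + 1/1 = 2/1
3 + 1/(2/1) = 3 + 1/2 = 7/2
55 + 1/(7/2) = 55 + 2/7 = 387/7

387/7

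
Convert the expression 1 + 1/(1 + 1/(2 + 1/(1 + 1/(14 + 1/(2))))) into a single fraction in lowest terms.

Work from the innermost term outward:
Start with 2.
14 + 1/(2/1) = 14 + 1/2 = 29/2
1 + 1/(29/2) = 1 + 2/29 = 31/29
2 + 1/(31/29) = 2 + 29/31 = 91/31
1 + 1/(91/31) = 1 + 31/91 = 122/91
1 + 1/(122/91) = 1 + 91/122 = 213/122

213/122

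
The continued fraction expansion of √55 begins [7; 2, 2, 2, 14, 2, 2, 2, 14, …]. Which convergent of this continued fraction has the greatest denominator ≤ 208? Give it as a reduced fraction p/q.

1283/173

a_0 = 7: 7/1  (≤ bound)
a_1 = 2: 15/2  (≤ bound)
a_2 = 2: 37/5  (≤ bound)
a_3 = 2: 89/12  (≤ bound)
a_4 = 14: 1283/173  (≤ bound)
a_5 = 2: 2655/358  (> 208, stop)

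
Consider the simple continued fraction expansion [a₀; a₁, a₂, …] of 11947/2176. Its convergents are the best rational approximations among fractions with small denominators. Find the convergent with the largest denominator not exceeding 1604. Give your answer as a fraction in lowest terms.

List convergents until the denominator exceeds the bound:
a_0 = 5: 5/1  (≤ bound)
a_1 = 2: 11/2  (≤ bound)
a_2 = 25: 280/51  (≤ bound)
a_3 = 2: 571/104  (≤ bound)
a_4 = 2: 1422/259  (≤ bound)
a_5 = 8: 11947/2176  (> 1604, stop)

1422/259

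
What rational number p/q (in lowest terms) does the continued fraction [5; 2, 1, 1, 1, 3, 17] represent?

Work from the innermost term outward:
Start with 17.
3 + 1/(17/1) = 3 + 1/17 = 52/17
1 + 1/(52/17) = 1 + 17/52 = 69/52
1 + 1/(69/52) = 1 + 52/69 = 121/69
1 + 1/(121/69) = 1 + 69/121 = 190/121
2 + 1/(190/121) = 2 + 121/190 = 501/190
5 + 1/(501/190) = 5 + 190/501 = 2695/501

2695/501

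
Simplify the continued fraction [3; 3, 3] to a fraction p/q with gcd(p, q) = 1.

33/10

Start with 3.
3 + 1/(3/1) = 3 + 1/3 = 10/3
3 + 1/(10/3) = 3 + 3/10 = 33/10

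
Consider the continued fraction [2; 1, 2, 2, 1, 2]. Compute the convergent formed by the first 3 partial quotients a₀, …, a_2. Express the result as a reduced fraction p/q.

8/3

a_0 = 2: 2/1
a_1 = 1: 3/1
a_2 = 2: 8/3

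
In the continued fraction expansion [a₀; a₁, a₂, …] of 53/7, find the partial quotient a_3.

3

Run the Euclidean algorithm, recording each quotient:
53 ÷ 7 → quotient 7, remainder 4
7 ÷ 4 → quotient 1, remainder 3
4 ÷ 3 → quotient 1, remainder 1
3 ÷ 1 → quotient 3, remainder 0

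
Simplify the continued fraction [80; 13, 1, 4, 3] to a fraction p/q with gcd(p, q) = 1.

17696/221

Build up convergents one term at a time:
a_0 = 80: 80/1
a_1 = 13: 1041/13
a_2 = 1: 1121/14
a_3 = 4: 5525/69
a_4 = 3: 17696/221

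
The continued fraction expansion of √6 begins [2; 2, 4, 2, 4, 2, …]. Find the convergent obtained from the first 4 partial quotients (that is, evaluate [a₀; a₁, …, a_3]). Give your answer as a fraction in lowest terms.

49/20

Work from the innermost term outward:
Start with 2.
4 + 1/(2/1) = 4 + 1/2 = 9/2
2 + 1/(9/2) = 2 + 2/9 = 20/9
2 + 1/(20/9) = 2 + 9/20 = 49/20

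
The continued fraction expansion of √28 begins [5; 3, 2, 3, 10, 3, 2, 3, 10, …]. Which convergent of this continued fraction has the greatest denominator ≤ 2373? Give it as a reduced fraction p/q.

a_0 = 5: 5/1  (≤ bound)
a_1 = 3: 16/3  (≤ bound)
a_2 = 2: 37/7  (≤ bound)
a_3 = 3: 127/24  (≤ bound)
a_4 = 10: 1307/247  (≤ bound)
a_5 = 3: 4048/765  (≤ bound)
a_6 = 2: 9403/1777  (≤ bound)
a_7 = 3: 32257/6096  (> 2373, stop)

9403/1777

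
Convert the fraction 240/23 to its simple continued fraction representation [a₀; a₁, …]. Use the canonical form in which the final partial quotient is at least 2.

[10; 2, 3, 3]

Repeatedly divide and take the remainder:
⌊240/23⌋ = 10, remainder 10
⌊23/10⌋ = 2, remainder 3
⌊10/3⌋ = 3, remainder 1
⌊3/1⌋ = 3, remainder 0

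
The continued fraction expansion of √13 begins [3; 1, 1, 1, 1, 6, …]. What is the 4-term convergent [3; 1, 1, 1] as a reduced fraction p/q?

Compute successive convergents:
a_0 = 3: 3/1
a_1 = 1: 4/1
a_2 = 1: 7/2
a_3 = 1: 11/3

11/3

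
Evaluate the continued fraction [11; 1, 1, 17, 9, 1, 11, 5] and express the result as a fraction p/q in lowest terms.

245218/21297

Start with 5.
11 + 1/(5/1) = 11 + 1/5 = 56/5
1 + 1/(56/5) = 1 + 5/56 = 61/56
9 + 1/(61/56) = 9 + 56/61 = 605/61
17 + 1/(605/61) = 17 + 61/605 = 10346/605
1 + 1/(10346/605) = 1 + 605/10346 = 10951/10346
1 + 1/(10951/10346) = 1 + 10346/10951 = 21297/10951
11 + 1/(21297/10951) = 11 + 10951/21297 = 245218/21297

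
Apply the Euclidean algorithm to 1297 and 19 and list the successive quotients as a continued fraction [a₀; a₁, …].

[68; 3, 1, 4]

Run the Euclidean algorithm, recording each quotient:
1297 ÷ 19 → quotient 68, remainder 5
19 ÷ 5 → quotient 3, remainder 4
5 ÷ 4 → quotient 1, remainder 1
4 ÷ 1 → quotient 4, remainder 0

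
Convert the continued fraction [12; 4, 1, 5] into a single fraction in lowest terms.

Use the convergent recurrence hₖ = aₖ·hₖ₋₁ + hₖ₋₂ (and likewise for the denominators kₖ):
a_0 = 12: 12/1
a_1 = 4: 49/4
a_2 = 1: 61/5
a_3 = 5: 354/29

354/29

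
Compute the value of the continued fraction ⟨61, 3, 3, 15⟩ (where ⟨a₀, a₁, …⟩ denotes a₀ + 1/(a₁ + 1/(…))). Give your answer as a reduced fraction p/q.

Compute successive convergents:
a_0 = 61: 61/1
a_1 = 3: 184/3
a_2 = 3: 613/10
a_3 = 15: 9379/153

9379/153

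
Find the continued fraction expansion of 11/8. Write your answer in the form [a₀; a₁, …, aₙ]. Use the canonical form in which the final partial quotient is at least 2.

[1; 2, 1, 2]

Run the Euclidean algorithm, recording each quotient:
11 = 1·8 + 3, so a_0 = 1
8 = 2·3 + 2, so a_1 = 2
3 = 1·2 + 1, so a_2 = 1
2 = 2·1 + 0, so a_3 = 2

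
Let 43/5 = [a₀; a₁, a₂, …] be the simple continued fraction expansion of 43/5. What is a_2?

1

⌊43/5⌋ = 8, remainder 3
⌊5/3⌋ = 1, remainder 2
⌊3/2⌋ = 1, remainder 1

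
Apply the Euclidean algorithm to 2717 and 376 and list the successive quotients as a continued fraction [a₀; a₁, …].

[7; 4, 2, 2, 1, 3, 3]

⌊2717/376⌋ = 7, remainder 85
⌊376/85⌋ = 4, remainder 36
⌊85/36⌋ = 2, remainder 13
⌊36/13⌋ = 2, remainder 10
⌊13/10⌋ = 1, remainder 3
⌊10/3⌋ = 3, remainder 1
⌊3/1⌋ = 3, remainder 0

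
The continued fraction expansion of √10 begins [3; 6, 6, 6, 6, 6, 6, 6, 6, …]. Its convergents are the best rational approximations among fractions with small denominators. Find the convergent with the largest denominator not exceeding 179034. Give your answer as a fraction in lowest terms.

168717/53353

List convergents until the denominator exceeds the bound:
a_0 = 3: 3/1  (≤ bound)
a_1 = 6: 19/6  (≤ bound)
a_2 = 6: 117/37  (≤ bound)
a_3 = 6: 721/228  (≤ bound)
a_4 = 6: 4443/1405  (≤ bound)
a_5 = 6: 27379/8658  (≤ bound)
a_6 = 6: 168717/53353  (≤ bound)
a_7 = 6: 1039681/328776  (> 179034, stop)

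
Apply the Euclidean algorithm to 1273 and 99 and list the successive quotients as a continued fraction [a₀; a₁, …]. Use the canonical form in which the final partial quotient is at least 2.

[12; 1, 6, 14]

Apply division with remainder until the remainder is 0:
1273 = 12·99 + 85, so a_0 = 12
99 = 1·85 + 14, so a_1 = 1
85 = 6·14 + 1, so a_2 = 6
14 = 14·1 + 0, so a_3 = 14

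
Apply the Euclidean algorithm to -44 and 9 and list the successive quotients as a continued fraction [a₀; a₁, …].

[-5; 9]

Run the Euclidean algorithm, recording each quotient:
-44 ÷ 9 → quotient -5, remainder 1
9 ÷ 1 → quotient 9, remainder 0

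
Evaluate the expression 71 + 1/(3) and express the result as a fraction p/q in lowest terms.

a_0 = 71: 71/1
a_1 = 3: 214/3

214/3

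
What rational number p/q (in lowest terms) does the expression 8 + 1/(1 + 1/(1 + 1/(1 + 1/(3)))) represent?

Compute successive convergents:
a_0 = 8: 8/1
a_1 = 1: 9/1
a_2 = 1: 17/2
a_3 = 1: 26/3
a_4 = 3: 95/11

95/11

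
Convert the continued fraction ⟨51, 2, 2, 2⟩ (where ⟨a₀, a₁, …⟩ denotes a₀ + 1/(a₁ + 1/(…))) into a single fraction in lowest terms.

Start with 2.
2 + 1/(2/1) = 2 + 1/2 = 5/2
2 + 1/(5/2) = 2 + 2/5 = 12/5
51 + 1/(12/5) = 51 + 5/12 = 617/12

617/12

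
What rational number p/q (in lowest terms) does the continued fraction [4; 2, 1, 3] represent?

Start with 3.
1 + 1/(3/1) = 1 + 1/3 = 4/3
2 + 1/(4/3) = 2 + 3/4 = 11/4
4 + 1/(11/4) = 4 + 4/11 = 48/11

48/11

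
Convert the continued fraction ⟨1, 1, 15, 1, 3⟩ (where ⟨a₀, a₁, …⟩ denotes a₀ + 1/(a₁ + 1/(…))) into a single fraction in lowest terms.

130/67

Compute successive convergents:
a_0 = 1: 1/1
a_1 = 1: 2/1
a_2 = 15: 31/16
a_3 = 1: 33/17
a_4 = 3: 130/67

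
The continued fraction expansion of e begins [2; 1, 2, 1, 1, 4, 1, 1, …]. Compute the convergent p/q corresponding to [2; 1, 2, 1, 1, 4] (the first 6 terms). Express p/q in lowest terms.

Compute successive convergents:
a_0 = 2: 2/1
a_1 = 1: 3/1
a_2 = 2: 8/3
a_3 = 1: 11/4
a_4 = 1: 19/7
a_5 = 4: 87/32

87/32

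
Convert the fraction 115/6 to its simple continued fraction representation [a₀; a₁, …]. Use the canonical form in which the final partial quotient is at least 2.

115 ÷ 6 → quotient 19, remainder 1
6 ÷ 1 → quotient 6, remainder 0

[19; 6]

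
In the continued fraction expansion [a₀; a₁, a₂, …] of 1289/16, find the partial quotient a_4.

2

⌊1289/16⌋ = 80, remainder 9
⌊16/9⌋ = 1, remainder 7
⌊9/7⌋ = 1, remainder 2
⌊7/2⌋ = 3, remainder 1
⌊2/1⌋ = 2, remainder 0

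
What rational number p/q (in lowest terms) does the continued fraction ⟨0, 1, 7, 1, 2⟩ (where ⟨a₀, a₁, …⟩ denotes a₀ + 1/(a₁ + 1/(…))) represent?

23/26

Start with 2.
1 + 1/(2/1) = 1 + 1/2 = 3/2
7 + 1/(3/2) = 7 + 2/3 = 23/3
1 + 1/(23/3) = 1 + 3/23 = 26/23
0 + 1/(26/23) = 0 + 23/26 = 23/26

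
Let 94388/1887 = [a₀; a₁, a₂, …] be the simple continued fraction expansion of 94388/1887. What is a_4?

1

Repeatedly divide and take the remainder:
94388 ÷ 1887 → quotient 50, remainder 38
1887 ÷ 38 → quotient 49, remainder 25
38 ÷ 25 → quotient 1, remainder 13
25 ÷ 13 → quotient 1, remainder 12
13 ÷ 12 → quotient 1, remainder 1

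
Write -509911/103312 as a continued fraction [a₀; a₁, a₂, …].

[-5; 15, 1, 1, 6, 12, 42]

Repeatedly divide and take the remainder:
-509911 = -5·103312 + 6649, so a_0 = -5
103312 = 15·6649 + 3577, so a_1 = 15
6649 = 1·3577 + 3072, so a_2 = 1
3577 = 1·3072 + 505, so a_3 = 1
3072 = 6·505 + 42, so a_4 = 6
505 = 12·42 + 1, so a_5 = 12
42 = 42·1 + 0, so a_6 = 42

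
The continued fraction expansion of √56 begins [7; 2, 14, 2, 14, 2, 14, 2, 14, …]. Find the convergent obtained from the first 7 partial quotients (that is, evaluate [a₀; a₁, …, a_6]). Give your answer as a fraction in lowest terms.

Start with 14.
2 + 1/(14/1) = 2 + 1/14 = 29/14
14 + 1/(29/14) = 14 + 14/29 = 420/29
2 + 1/(420/29) = 2 + 29/420 = 869/420
14 + 1/(869/420) = 14 + 420/869 = 12586/869
2 + 1/(12586/869) = 2 + 869/12586 = 26041/12586
7 + 1/(26041/12586) = 7 + 12586/26041 = 194873/26041

194873/26041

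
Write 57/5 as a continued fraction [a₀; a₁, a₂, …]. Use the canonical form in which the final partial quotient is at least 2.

57 = 11·5 + 2, so a_0 = 11
5 = 2·2 + 1, so a_1 = 2
2 = 2·1 + 0, so a_2 = 2

[11; 2, 2]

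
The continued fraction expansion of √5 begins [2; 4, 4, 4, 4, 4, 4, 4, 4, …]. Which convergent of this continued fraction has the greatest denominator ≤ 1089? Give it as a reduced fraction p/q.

682/305

a_0 = 2: 2/1  (≤ bound)
a_1 = 4: 9/4  (≤ bound)
a_2 = 4: 38/17  (≤ bound)
a_3 = 4: 161/72  (≤ bound)
a_4 = 4: 682/305  (≤ bound)
a_5 = 4: 2889/1292  (> 1089, stop)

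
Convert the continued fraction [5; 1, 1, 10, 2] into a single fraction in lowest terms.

Build up convergents one term at a time:
a_0 = 5: 5/1
a_1 = 1: 6/1
a_2 = 1: 11/2
a_3 = 10: 116/21
a_4 = 2: 243/44

243/44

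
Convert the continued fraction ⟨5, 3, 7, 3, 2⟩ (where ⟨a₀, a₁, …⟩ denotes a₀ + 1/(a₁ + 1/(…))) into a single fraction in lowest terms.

Start with 2.
3 + 1/(2/1) = 3 + 1/2 = 7/2
7 + 1/(7/2) = 7 + 2/7 = 51/7
3 + 1/(51/7) = 3 + 7/51 = 160/51
5 + 1/(160/51) = 5 + 51/160 = 851/160

851/160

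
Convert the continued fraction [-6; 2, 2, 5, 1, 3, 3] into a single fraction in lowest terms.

-2243/401

Start with 3.
3 + 1/(3/1) = 3 + 1/3 = 10/3
1 + 1/(10/3) = 1 + 3/10 = 13/10
5 + 1/(13/10) = 5 + 10/13 = 75/13
2 + 1/(75/13) = 2 + 13/75 = 163/75
2 + 1/(163/75) = 2 + 75/163 = 401/163
-6 + 1/(401/163) = -6 + 163/401 = -2243/401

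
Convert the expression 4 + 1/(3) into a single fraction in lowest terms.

13/3

Start with 3.
4 + 1/(3/1) = 4 + 1/3 = 13/3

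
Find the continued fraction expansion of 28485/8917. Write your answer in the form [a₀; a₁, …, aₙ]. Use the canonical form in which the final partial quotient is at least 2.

Repeatedly divide and take the remainder:
⌊28485/8917⌋ = 3, remainder 1734
⌊8917/1734⌋ = 5, remainder 247
⌊1734/247⌋ = 7, remainder 5
⌊247/5⌋ = 49, remainder 2
⌊5/2⌋ = 2, remainder 1
⌊2/1⌋ = 2, remainder 0

[3; 5, 7, 49, 2, 2]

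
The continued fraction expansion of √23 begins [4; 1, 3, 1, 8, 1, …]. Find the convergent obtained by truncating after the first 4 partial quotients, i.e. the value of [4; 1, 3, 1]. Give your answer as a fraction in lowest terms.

24/5

Build up convergents one term at a time:
a_0 = 4: 4/1
a_1 = 1: 5/1
a_2 = 3: 19/4
a_3 = 1: 24/5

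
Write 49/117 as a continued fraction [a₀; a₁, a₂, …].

Repeatedly divide and take the remainder:
⌊49/117⌋ = 0, remainder 49
⌊117/49⌋ = 2, remainder 19
⌊49/19⌋ = 2, remainder 11
⌊19/11⌋ = 1, remainder 8
⌊11/8⌋ = 1, remainder 3
⌊8/3⌋ = 2, remainder 2
⌊3/2⌋ = 1, remainder 1
⌊2/1⌋ = 2, remainder 0

[0; 2, 2, 1, 1, 2, 1, 2]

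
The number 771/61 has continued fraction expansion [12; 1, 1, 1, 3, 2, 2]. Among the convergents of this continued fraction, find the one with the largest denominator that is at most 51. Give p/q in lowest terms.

316/25

a_0 = 12: 12/1  (≤ bound)
a_1 = 1: 13/1  (≤ bound)
a_2 = 1: 25/2  (≤ bound)
a_3 = 1: 38/3  (≤ bound)
a_4 = 3: 139/11  (≤ bound)
a_5 = 2: 316/25  (≤ bound)
a_6 = 2: 771/61  (> 51, stop)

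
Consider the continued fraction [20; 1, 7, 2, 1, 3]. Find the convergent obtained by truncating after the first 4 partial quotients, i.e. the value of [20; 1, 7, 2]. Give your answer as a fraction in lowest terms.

Build up convergents one term at a time:
a_0 = 20: 20/1
a_1 = 1: 21/1
a_2 = 7: 167/8
a_3 = 2: 355/17

355/17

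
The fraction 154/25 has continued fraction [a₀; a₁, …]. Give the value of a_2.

4

154 ÷ 25 → quotient 6, remainder 4
25 ÷ 4 → quotient 6, remainder 1
4 ÷ 1 → quotient 4, remainder 0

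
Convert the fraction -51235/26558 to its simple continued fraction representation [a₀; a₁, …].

[-2; 14, 8, 2, 1, 1, 14, 3]

Repeatedly divide and take the remainder:
-51235 = -2·26558 + 1881, so a_0 = -2
26558 = 14·1881 + 224, so a_1 = 14
1881 = 8·224 + 89, so a_2 = 8
224 = 2·89 + 46, so a_3 = 2
89 = 1·46 + 43, so a_4 = 1
46 = 1·43 + 3, so a_5 = 1
43 = 14·3 + 1, so a_6 = 14
3 = 3·1 + 0, so a_7 = 3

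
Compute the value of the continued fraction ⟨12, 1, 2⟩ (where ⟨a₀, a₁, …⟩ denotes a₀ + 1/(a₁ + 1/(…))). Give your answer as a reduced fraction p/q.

Compute successive convergents:
a_0 = 12: 12/1
a_1 = 1: 13/1
a_2 = 2: 38/3

38/3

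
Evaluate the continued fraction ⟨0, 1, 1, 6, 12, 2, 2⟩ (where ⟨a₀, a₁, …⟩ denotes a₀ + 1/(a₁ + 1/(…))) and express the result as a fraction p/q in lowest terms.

439/816

Use the convergent recurrence hₖ = aₖ·hₖ₋₁ + hₖ₋₂ (and likewise for the denominators kₖ):
a_0 = 0: 0/1
a_1 = 1: 1/1
a_2 = 1: 1/2
a_3 = 6: 7/13
a_4 = 12: 85/158
a_5 = 2: 177/329
a_6 = 2: 439/816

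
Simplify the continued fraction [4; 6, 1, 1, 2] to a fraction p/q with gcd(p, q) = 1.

137/33

Use the convergent recurrence hₖ = aₖ·hₖ₋₁ + hₖ₋₂ (and likewise for the denominators kₖ):
a_0 = 4: 4/1
a_1 = 6: 25/6
a_2 = 1: 29/7
a_3 = 1: 54/13
a_4 = 2: 137/33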